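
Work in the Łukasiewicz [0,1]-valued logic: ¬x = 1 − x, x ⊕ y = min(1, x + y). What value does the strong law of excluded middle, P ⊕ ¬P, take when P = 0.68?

1.00

¬P = 1 − 0.68 = 0.32
P ⊕ ¬P = min(1, 0.68 + 0.32) = min(1, 1.00) = 1.00
(As expected: always 1 in Ł∞ since a ⊕ (1−a) = 1.)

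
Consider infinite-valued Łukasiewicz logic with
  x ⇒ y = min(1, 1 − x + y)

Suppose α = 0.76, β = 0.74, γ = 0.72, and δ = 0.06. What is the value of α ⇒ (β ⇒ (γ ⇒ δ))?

0.84

γ ⇒ δ = min(1, 1 − 0.72 + 0.06) = min(1, 0.34) = 0.34
β ⇒ (γ ⇒ δ) = min(1, 1 − 0.74 + 0.34) = min(1, 0.60) = 0.60
α ⇒ (β ⇒ (γ ⇒ δ)) = min(1, 1 − 0.76 + 0.60) = min(1, 0.84) = 0.84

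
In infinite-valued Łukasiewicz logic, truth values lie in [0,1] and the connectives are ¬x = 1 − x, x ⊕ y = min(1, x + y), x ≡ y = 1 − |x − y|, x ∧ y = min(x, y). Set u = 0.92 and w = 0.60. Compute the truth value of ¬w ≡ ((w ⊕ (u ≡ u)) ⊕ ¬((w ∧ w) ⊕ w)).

0.40

¬w = 1 − 0.60 = 0.40
u ≡ u = 1 − |0.92 − 0.92| = 1 − 0.00 = 1.00
w ⊕ (u ≡ u) = min(1, 0.60 + 1.00) = min(1, 1.60) = 1.00
w ∧ w = min(0.60, 0.60) = 0.60
(w ∧ w) ⊕ w = min(1, 0.60 + 0.60) = min(1, 1.20) = 1.00
¬((w ∧ w) ⊕ w) = 1 − 1.00 = 0.00
(w ⊕ (u ≡ u)) ⊕ ¬((w ∧ w) ⊕ w) = min(1, 1.00 + 0.00) = min(1, 1.00) = 1.00
¬w ≡ ((w ⊕ (u ≡ u)) ⊕ ¬((w ∧ w) ⊕ w)) = 1 − |0.40 − 1.00| = 1 − 0.60 = 0.40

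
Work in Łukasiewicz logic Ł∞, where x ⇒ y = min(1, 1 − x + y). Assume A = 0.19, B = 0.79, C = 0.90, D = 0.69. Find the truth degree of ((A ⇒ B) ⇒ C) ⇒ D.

A ⇒ B = min(1, 1 − 0.19 + 0.79) = min(1, 1.60) = 1.00
(A ⇒ B) ⇒ C = min(1, 1 − 1.00 + 0.90) = min(1, 0.90) = 0.90
((A ⇒ B) ⇒ C) ⇒ D = min(1, 1 − 0.90 + 0.69) = min(1, 0.79) = 0.79

0.79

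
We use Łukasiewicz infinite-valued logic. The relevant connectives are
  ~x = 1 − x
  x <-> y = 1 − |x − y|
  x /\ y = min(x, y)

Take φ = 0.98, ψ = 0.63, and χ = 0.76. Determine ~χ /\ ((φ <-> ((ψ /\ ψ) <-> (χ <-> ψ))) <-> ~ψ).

~χ = 1 − 0.76 = 0.24
ψ /\ ψ = min(0.63, 0.63) = 0.63
χ <-> ψ = 1 − |0.76 − 0.63| = 1 − 0.13 = 0.87
(ψ /\ ψ) <-> (χ <-> ψ) = 1 − |0.63 − 0.87| = 1 − 0.24 = 0.76
φ <-> ((ψ /\ ψ) <-> (χ <-> ψ)) = 1 − |0.98 − 0.76| = 1 − 0.22 = 0.78
~ψ = 1 − 0.63 = 0.37
(φ <-> ((ψ /\ ψ) <-> (χ <-> ψ))) <-> ~ψ = 1 − |0.78 − 0.37| = 1 − 0.41 = 0.59
~χ /\ ((φ <-> ((ψ /\ ψ) <-> (χ <-> ψ))) <-> ~ψ) = min(0.24, 0.59) = 0.24

0.24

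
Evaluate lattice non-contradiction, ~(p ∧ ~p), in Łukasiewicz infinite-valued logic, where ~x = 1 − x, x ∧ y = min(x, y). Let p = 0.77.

~p = 1 − 0.77 = 0.23
p ∧ ~p = min(0.77, 0.23) = 0.23
~(p ∧ ~p) = 1 − 0.23 = 0.77
(The value 0.77 < 1 shows this instance is not satisfied; not a Ł∞-tautology — its value is 1 − min(a, 1−a).)

0.77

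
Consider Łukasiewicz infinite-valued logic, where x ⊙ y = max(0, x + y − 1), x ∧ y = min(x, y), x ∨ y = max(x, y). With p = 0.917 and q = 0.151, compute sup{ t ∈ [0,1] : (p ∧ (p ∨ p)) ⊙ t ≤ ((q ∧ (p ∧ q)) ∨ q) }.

0.234

p ∨ p = max(0.917, 0.917) = 0.917
p ∧ (p ∨ p) = min(0.917, 0.917) = 0.917
So the left factor is p ∧ (p ∨ p) = 0.917.
p ∧ q = min(0.917, 0.151) = 0.151
q ∧ (p ∧ q) = min(0.151, 0.151) = 0.151
(q ∧ (p ∧ q)) ∨ q = max(0.151, 0.151) = 0.151
So the right-hand bound is (q ∧ (p ∧ q)) ∨ q = 0.151.
The residuum of the Łukasiewicz t-norm gives the supremum: min(1, 1 − 0.917 + 0.151).
1 − 0.917 + 0.151 = 0.234, so t = min(1, 0.234) = 0.234.
Check: 0.917 ⊙ 0.234 = max(0, 0.151) = 0.151 ≤ 0.151.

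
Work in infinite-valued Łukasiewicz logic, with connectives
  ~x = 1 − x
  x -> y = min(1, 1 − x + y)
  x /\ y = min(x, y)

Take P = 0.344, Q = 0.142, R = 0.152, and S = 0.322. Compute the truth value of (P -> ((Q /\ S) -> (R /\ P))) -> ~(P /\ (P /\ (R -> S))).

Q /\ S = min(0.142, 0.322) = 0.142
R /\ P = min(0.152, 0.344) = 0.152
(Q /\ S) -> (R /\ P) = min(1, 1 − 0.142 + 0.152) = min(1, 1.010) = 1.000
P -> ((Q /\ S) -> (R /\ P)) = min(1, 1 − 0.344 + 1.000) = min(1, 1.656) = 1.000
R -> S = min(1, 1 − 0.152 + 0.322) = min(1, 1.170) = 1.000
P /\ (R -> S) = min(0.344, 1.000) = 0.344
P /\ (P /\ (R -> S)) = min(0.344, 0.344) = 0.344
~(P /\ (P /\ (R -> S))) = 1 − 0.344 = 0.656
(P -> ((Q /\ S) -> (R /\ P))) -> ~(P /\ (P /\ (R -> S))) = min(1, 1 − 1.000 + 0.656) = min(1, 0.656) = 0.656

0.656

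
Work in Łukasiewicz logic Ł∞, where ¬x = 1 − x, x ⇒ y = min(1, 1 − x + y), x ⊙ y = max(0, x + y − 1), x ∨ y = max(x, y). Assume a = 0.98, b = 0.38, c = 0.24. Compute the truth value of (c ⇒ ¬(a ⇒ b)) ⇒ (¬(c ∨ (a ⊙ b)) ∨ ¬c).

0.76

a ⇒ b = min(1, 1 − 0.98 + 0.38) = min(1, 0.40) = 0.40
¬(a ⇒ b) = 1 − 0.40 = 0.60
c ⇒ ¬(a ⇒ b) = min(1, 1 − 0.24 + 0.60) = min(1, 1.36) = 1.00
a ⊙ b = max(0, 0.98 + 0.38 − 1) = max(0, 0.36) = 0.36
c ∨ (a ⊙ b) = max(0.24, 0.36) = 0.36
¬(c ∨ (a ⊙ b)) = 1 − 0.36 = 0.64
¬c = 1 − 0.24 = 0.76
¬(c ∨ (a ⊙ b)) ∨ ¬c = max(0.64, 0.76) = 0.76
(c ⇒ ¬(a ⇒ b)) ⇒ (¬(c ∨ (a ⊙ b)) ∨ ¬c) = min(1, 1 − 1.00 + 0.76) = min(1, 0.76) = 0.76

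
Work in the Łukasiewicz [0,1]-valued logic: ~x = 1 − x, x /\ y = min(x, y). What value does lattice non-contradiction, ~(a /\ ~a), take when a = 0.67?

~a = 1 − 0.67 = 0.33
a /\ ~a = min(0.67, 0.33) = 0.33
~(a /\ ~a) = 1 − 0.33 = 0.67
(The value 0.67 < 1 shows this instance is not satisfied; not a Ł∞-tautology — its value is 1 − min(a, 1−a).)

0.67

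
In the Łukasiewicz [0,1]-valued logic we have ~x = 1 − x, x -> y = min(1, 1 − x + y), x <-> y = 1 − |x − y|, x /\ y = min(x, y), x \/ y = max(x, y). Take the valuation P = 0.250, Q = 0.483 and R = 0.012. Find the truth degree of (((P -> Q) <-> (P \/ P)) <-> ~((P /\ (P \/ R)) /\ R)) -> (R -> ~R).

1.000

P -> Q = min(1, 1 − 0.250 + 0.483) = min(1, 1.233) = 1.000
P \/ P = max(0.250, 0.250) = 0.250
(P -> Q) <-> (P \/ P) = 1 − |1.000 − 0.250| = 1 − 0.750 = 0.250
P \/ R = max(0.250, 0.012) = 0.250
P /\ (P \/ R) = min(0.250, 0.250) = 0.250
(P /\ (P \/ R)) /\ R = min(0.250, 0.012) = 0.012
~((P /\ (P \/ R)) /\ R) = 1 − 0.012 = 0.988
((P -> Q) <-> (P \/ P)) <-> ~((P /\ (P \/ R)) /\ R) = 1 − |0.250 − 0.988| = 1 − 0.738 = 0.262
~R = 1 − 0.012 = 0.988
R -> ~R = min(1, 1 − 0.012 + 0.988) = min(1, 1.976) = 1.000
(((P -> Q) <-> (P \/ P)) <-> ~((P /\ (P \/ R)) /\ R)) -> (R -> ~R) = min(1, 1 − 0.262 + 1.000) = min(1, 1.738) = 1.000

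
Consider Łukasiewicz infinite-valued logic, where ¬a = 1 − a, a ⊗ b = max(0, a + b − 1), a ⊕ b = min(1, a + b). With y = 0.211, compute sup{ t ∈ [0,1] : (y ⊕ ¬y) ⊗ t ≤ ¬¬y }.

0.211

¬y = 1 − 0.211 = 0.789
y ⊕ ¬y = min(1, 0.211 + 0.789) = min(1, 1.000) = 1.000
So the left factor is y ⊕ ¬y = 1.000.
¬¬y = 1 − 0.789 = 0.211
So the right-hand bound is ¬¬y = 0.211.
The residuum of the Łukasiewicz t-norm gives the supremum: min(1, 1 − 1.000 + 0.211).
1 − 1.000 + 0.211 = 0.211, so t = min(1, 0.211) = 0.211.
Check: 1.000 ⊗ 0.211 = max(0, 0.211) = 0.211 ≤ 0.211.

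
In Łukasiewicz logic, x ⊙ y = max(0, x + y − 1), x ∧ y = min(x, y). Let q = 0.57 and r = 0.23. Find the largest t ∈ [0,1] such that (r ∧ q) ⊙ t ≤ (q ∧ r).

1.00

r ∧ q = min(0.23, 0.57) = 0.23
So the left factor is r ∧ q = 0.23.
q ∧ r = min(0.57, 0.23) = 0.23
So the right-hand bound is q ∧ r = 0.23.
The residuum of the Łukasiewicz t-norm gives the supremum: min(1, 1 − 0.23 + 0.23).
1 − 0.23 + 0.23 = 1.00, so t = min(1, 1.00) = 1.00.
Check: 0.23 ⊙ 1.00 = max(0, 0.23) = 0.23 ≤ 0.23.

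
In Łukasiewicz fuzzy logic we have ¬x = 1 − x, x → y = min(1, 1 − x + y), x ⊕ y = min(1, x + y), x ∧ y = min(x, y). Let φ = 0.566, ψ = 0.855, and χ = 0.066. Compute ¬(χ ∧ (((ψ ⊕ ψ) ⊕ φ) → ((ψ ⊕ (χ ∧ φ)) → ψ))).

0.934

ψ ⊕ ψ = min(1, 0.855 + 0.855) = min(1, 1.710) = 1.000
(ψ ⊕ ψ) ⊕ φ = min(1, 1.000 + 0.566) = min(1, 1.566) = 1.000
χ ∧ φ = min(0.066, 0.566) = 0.066
ψ ⊕ (χ ∧ φ) = min(1, 0.855 + 0.066) = min(1, 0.921) = 0.921
(ψ ⊕ (χ ∧ φ)) → ψ = min(1, 1 − 0.921 + 0.855) = min(1, 0.934) = 0.934
((ψ ⊕ ψ) ⊕ φ) → ((ψ ⊕ (χ ∧ φ)) → ψ) = min(1, 1 − 1.000 + 0.934) = min(1, 0.934) = 0.934
χ ∧ (((ψ ⊕ ψ) ⊕ φ) → ((ψ ⊕ (χ ∧ φ)) → ψ)) = min(0.066, 0.934) = 0.066
¬(χ ∧ (((ψ ⊕ ψ) ⊕ φ) → ((ψ ⊕ (χ ∧ φ)) → ψ))) = 1 − 0.066 = 0.934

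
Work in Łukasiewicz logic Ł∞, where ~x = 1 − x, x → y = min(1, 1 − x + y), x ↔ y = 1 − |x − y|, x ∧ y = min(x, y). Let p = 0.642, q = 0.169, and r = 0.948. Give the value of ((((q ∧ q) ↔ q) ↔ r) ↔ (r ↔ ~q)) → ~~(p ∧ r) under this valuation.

0.707

q ∧ q = min(0.169, 0.169) = 0.169
(q ∧ q) ↔ q = 1 − |0.169 − 0.169| = 1 − 0.000 = 1.000
((q ∧ q) ↔ q) ↔ r = 1 − |1.000 − 0.948| = 1 − 0.052 = 0.948
~q = 1 − 0.169 = 0.831
r ↔ ~q = 1 − |0.948 − 0.831| = 1 − 0.117 = 0.883
(((q ∧ q) ↔ q) ↔ r) ↔ (r ↔ ~q) = 1 − |0.948 − 0.883| = 1 − 0.065 = 0.935
p ∧ r = min(0.642, 0.948) = 0.642
~(p ∧ r) = 1 − 0.642 = 0.358
~~(p ∧ r) = 1 − 0.358 = 0.642
((((q ∧ q) ↔ q) ↔ r) ↔ (r ↔ ~q)) → ~~(p ∧ r) = min(1, 1 − 0.935 + 0.642) = min(1, 0.707) = 0.707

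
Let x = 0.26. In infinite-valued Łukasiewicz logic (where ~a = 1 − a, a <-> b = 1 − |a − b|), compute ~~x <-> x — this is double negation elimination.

1.00

~x = 1 − 0.26 = 0.74
~~x = 1 − 0.74 = 0.26
~~x <-> x = 1 − |0.26 − 0.26| = 1 − 0.00 = 1.00
(As expected: always 1 in Ł∞ since negation is involutive.)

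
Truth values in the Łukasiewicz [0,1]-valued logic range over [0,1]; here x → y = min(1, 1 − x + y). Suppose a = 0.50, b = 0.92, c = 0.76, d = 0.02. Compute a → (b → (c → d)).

0.84

c → d = min(1, 1 − 0.76 + 0.02) = min(1, 0.26) = 0.26
b → (c → d) = min(1, 1 − 0.92 + 0.26) = min(1, 0.34) = 0.34
a → (b → (c → d)) = min(1, 1 − 0.50 + 0.34) = min(1, 0.84) = 0.84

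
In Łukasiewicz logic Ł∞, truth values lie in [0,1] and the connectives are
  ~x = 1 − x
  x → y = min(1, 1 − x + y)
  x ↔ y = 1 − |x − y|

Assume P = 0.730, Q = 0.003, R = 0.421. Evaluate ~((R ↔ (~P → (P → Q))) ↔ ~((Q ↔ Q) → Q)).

0.576

~P = 1 − 0.730 = 0.270
P → Q = min(1, 1 − 0.730 + 0.003) = min(1, 0.273) = 0.273
~P → (P → Q) = min(1, 1 − 0.270 + 0.273) = min(1, 1.003) = 1.000
R ↔ (~P → (P → Q)) = 1 − |0.421 − 1.000| = 1 − 0.579 = 0.421
Q ↔ Q = 1 − |0.003 − 0.003| = 1 − 0.000 = 1.000
(Q ↔ Q) → Q = min(1, 1 − 1.000 + 0.003) = min(1, 0.003) = 0.003
~((Q ↔ Q) → Q) = 1 − 0.003 = 0.997
(R ↔ (~P → (P → Q))) ↔ ~((Q ↔ Q) → Q) = 1 − |0.421 − 0.997| = 1 − 0.576 = 0.424
~((R ↔ (~P → (P → Q))) ↔ ~((Q ↔ Q) → Q)) = 1 − 0.424 = 0.576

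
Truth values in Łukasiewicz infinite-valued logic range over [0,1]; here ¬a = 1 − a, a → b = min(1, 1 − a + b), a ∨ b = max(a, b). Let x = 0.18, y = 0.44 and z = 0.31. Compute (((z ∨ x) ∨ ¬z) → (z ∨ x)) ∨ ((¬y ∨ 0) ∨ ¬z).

0.69

z ∨ x = max(0.31, 0.18) = 0.31
¬z = 1 − 0.31 = 0.69
(z ∨ x) ∨ ¬z = max(0.31, 0.69) = 0.69
((z ∨ x) ∨ ¬z) → (z ∨ x) = min(1, 1 − 0.69 + 0.31) = min(1, 0.62) = 0.62
¬y = 1 − 0.44 = 0.56
¬y ∨ 0 = max(0.56, 0.00) = 0.56
(¬y ∨ 0) ∨ ¬z = max(0.56, 0.69) = 0.69
(((z ∨ x) ∨ ¬z) → (z ∨ x)) ∨ ((¬y ∨ 0) ∨ ¬z) = max(0.62, 0.69) = 0.69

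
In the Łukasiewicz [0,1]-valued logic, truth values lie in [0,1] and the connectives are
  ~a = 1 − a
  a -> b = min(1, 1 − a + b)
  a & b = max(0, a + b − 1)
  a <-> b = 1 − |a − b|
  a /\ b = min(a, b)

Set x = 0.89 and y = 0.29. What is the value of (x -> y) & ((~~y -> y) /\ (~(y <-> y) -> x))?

x -> y = min(1, 1 − 0.89 + 0.29) = min(1, 0.40) = 0.40
~y = 1 − 0.29 = 0.71
~~y = 1 − 0.71 = 0.29
~~y -> y = min(1, 1 − 0.29 + 0.29) = min(1, 1.00) = 1.00
y <-> y = 1 − |0.29 − 0.29| = 1 − 0.00 = 1.00
~(y <-> y) = 1 − 1.00 = 0.00
~(y <-> y) -> x = min(1, 1 − 0.00 + 0.89) = min(1, 1.89) = 1.00
(~~y -> y) /\ (~(y <-> y) -> x) = min(1.00, 1.00) = 1.00
(x -> y) & ((~~y -> y) /\ (~(y <-> y) -> x)) = max(0, 0.40 + 1.00 − 1) = max(0, 0.40) = 0.40

0.40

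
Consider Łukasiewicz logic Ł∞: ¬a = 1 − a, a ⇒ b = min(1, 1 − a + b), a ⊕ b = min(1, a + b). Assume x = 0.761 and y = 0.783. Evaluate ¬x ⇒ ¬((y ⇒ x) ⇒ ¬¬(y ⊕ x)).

¬x = 1 − 0.761 = 0.239
y ⇒ x = min(1, 1 − 0.783 + 0.761) = min(1, 0.978) = 0.978
y ⊕ x = min(1, 0.783 + 0.761) = min(1, 1.544) = 1.000
¬(y ⊕ x) = 1 − 1.000 = 0.000
¬¬(y ⊕ x) = 1 − 0.000 = 1.000
(y ⇒ x) ⇒ ¬¬(y ⊕ x) = min(1, 1 − 0.978 + 1.000) = min(1, 1.022) = 1.000
¬((y ⇒ x) ⇒ ¬¬(y ⊕ x)) = 1 − 1.000 = 0.000
¬x ⇒ ¬((y ⇒ x) ⇒ ¬¬(y ⊕ x)) = min(1, 1 − 0.239 + 0.000) = min(1, 0.761) = 0.761

0.761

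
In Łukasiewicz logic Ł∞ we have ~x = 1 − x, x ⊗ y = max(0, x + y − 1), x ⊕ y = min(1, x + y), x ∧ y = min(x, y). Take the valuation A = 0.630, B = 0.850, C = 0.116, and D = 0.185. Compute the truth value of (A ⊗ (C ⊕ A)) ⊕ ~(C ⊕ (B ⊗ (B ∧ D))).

C ⊕ A = min(1, 0.116 + 0.630) = min(1, 0.746) = 0.746
A ⊗ (C ⊕ A) = max(0, 0.630 + 0.746 − 1) = max(0, 0.376) = 0.376
B ∧ D = min(0.850, 0.185) = 0.185
B ⊗ (B ∧ D) = max(0, 0.850 + 0.185 − 1) = max(0, 0.035) = 0.035
C ⊕ (B ⊗ (B ∧ D)) = min(1, 0.116 + 0.035) = min(1, 0.151) = 0.151
~(C ⊕ (B ⊗ (B ∧ D))) = 1 − 0.151 = 0.849
(A ⊗ (C ⊕ A)) ⊕ ~(C ⊕ (B ⊗ (B ∧ D))) = min(1, 0.376 + 0.849) = min(1, 1.225) = 1.000

1.000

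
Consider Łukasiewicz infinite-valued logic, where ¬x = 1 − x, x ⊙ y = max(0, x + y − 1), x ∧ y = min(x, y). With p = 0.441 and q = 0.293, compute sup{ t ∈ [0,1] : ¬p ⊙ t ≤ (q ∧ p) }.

¬p = 1 − 0.441 = 0.559
So the left factor is ¬p = 0.559.
q ∧ p = min(0.293, 0.441) = 0.293
So the right-hand bound is q ∧ p = 0.293.
The residuum of the Łukasiewicz t-norm gives the supremum: min(1, 1 − 0.559 + 0.293).
1 − 0.559 + 0.293 = 0.734, so t = min(1, 0.734) = 0.734.
Check: 0.559 ⊙ 0.734 = max(0, 0.293) = 0.293 ≤ 0.293.

0.734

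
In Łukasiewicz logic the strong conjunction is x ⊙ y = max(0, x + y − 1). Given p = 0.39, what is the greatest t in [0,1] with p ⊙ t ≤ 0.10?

The residuum of the Łukasiewicz t-norm gives the supremum: min(1, 1 − 0.39 + 0.10).
1 − 0.39 + 0.10 = 0.71, so t = min(1, 0.71) = 0.71.
Check: 0.39 ⊙ 0.71 = max(0, 0.10) = 0.10 ≤ 0.10.

0.71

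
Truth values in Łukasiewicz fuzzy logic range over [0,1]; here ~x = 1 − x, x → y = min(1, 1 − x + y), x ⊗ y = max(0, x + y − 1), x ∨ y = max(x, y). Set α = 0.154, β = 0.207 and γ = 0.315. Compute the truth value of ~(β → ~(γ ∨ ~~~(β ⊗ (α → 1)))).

0.000

α → 1 = min(1, 1 − 0.154 + 1.000) = min(1, 1.846) = 1.000
β ⊗ (α → 1) = max(0, 0.207 + 1.000 − 1) = max(0, 0.207) = 0.207
~(β ⊗ (α → 1)) = 1 − 0.207 = 0.793
~~(β ⊗ (α → 1)) = 1 − 0.793 = 0.207
~~~(β ⊗ (α → 1)) = 1 − 0.207 = 0.793
γ ∨ ~~~(β ⊗ (α → 1)) = max(0.315, 0.793) = 0.793
~(γ ∨ ~~~(β ⊗ (α → 1))) = 1 − 0.793 = 0.207
β → ~(γ ∨ ~~~(β ⊗ (α → 1))) = min(1, 1 − 0.207 + 0.207) = min(1, 1.000) = 1.000
~(β → ~(γ ∨ ~~~(β ⊗ (α → 1)))) = 1 − 1.000 = 0.000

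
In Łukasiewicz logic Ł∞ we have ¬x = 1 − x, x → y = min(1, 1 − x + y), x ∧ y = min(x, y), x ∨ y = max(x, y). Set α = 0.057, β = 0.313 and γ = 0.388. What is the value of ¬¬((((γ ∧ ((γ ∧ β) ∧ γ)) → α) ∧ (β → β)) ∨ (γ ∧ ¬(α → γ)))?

0.744

γ ∧ β = min(0.388, 0.313) = 0.313
(γ ∧ β) ∧ γ = min(0.313, 0.388) = 0.313
γ ∧ ((γ ∧ β) ∧ γ) = min(0.388, 0.313) = 0.313
(γ ∧ ((γ ∧ β) ∧ γ)) → α = min(1, 1 − 0.313 + 0.057) = min(1, 0.744) = 0.744
β → β = min(1, 1 − 0.313 + 0.313) = min(1, 1.000) = 1.000
((γ ∧ ((γ ∧ β) ∧ γ)) → α) ∧ (β → β) = min(0.744, 1.000) = 0.744
α → γ = min(1, 1 − 0.057 + 0.388) = min(1, 1.331) = 1.000
¬(α → γ) = 1 − 1.000 = 0.000
γ ∧ ¬(α → γ) = min(0.388, 0.000) = 0.000
(((γ ∧ ((γ ∧ β) ∧ γ)) → α) ∧ (β → β)) ∨ (γ ∧ ¬(α → γ)) = max(0.744, 0.000) = 0.744
¬((((γ ∧ ((γ ∧ β) ∧ γ)) → α) ∧ (β → β)) ∨ (γ ∧ ¬(α → γ))) = 1 − 0.744 = 0.256
¬¬((((γ ∧ ((γ ∧ β) ∧ γ)) → α) ∧ (β → β)) ∨ (γ ∧ ¬(α → γ))) = 1 − 0.256 = 0.744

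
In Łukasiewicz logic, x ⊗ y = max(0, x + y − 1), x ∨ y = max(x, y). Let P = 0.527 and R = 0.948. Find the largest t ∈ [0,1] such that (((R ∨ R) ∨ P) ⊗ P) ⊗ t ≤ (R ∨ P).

R ∨ R = max(0.948, 0.948) = 0.948
(R ∨ R) ∨ P = max(0.948, 0.527) = 0.948
((R ∨ R) ∨ P) ⊗ P = max(0, 0.948 + 0.527 − 1) = max(0, 0.475) = 0.475
So the left factor is ((R ∨ R) ∨ P) ⊗ P = 0.475.
R ∨ P = max(0.948, 0.527) = 0.948
So the right-hand bound is R ∨ P = 0.948.
The residuum of the Łukasiewicz t-norm gives the supremum: min(1, 1 − 0.475 + 0.948).
1 − 0.475 + 0.948 = 1.473, so t = min(1, 1.473) = 1.000.
Check: 0.475 ⊗ 1.000 = max(0, 0.475) = 0.475 ≤ 0.948.

1.000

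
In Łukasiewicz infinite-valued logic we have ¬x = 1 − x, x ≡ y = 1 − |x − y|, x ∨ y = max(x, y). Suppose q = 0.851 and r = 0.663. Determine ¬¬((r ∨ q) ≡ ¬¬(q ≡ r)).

r ∨ q = max(0.663, 0.851) = 0.851
q ≡ r = 1 − |0.851 − 0.663| = 1 − 0.188 = 0.812
¬(q ≡ r) = 1 − 0.812 = 0.188
¬¬(q ≡ r) = 1 − 0.188 = 0.812
(r ∨ q) ≡ ¬¬(q ≡ r) = 1 − |0.851 − 0.812| = 1 − 0.039 = 0.961
¬((r ∨ q) ≡ ¬¬(q ≡ r)) = 1 − 0.961 = 0.039
¬¬((r ∨ q) ≡ ¬¬(q ≡ r)) = 1 − 0.039 = 0.961

0.961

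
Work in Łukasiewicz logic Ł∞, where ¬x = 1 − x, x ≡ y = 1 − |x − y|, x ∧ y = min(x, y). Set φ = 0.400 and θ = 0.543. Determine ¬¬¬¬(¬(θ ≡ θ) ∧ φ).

θ ≡ θ = 1 − |0.543 − 0.543| = 1 − 0.000 = 1.000
¬(θ ≡ θ) = 1 − 1.000 = 0.000
¬(θ ≡ θ) ∧ φ = min(0.000, 0.400) = 0.000
¬(¬(θ ≡ θ) ∧ φ) = 1 − 0.000 = 1.000
¬¬(¬(θ ≡ θ) ∧ φ) = 1 − 1.000 = 0.000
¬¬¬(¬(θ ≡ θ) ∧ φ) = 1 − 0.000 = 1.000
¬¬¬¬(¬(θ ≡ θ) ∧ φ) = 1 − 1.000 = 0.000

0.000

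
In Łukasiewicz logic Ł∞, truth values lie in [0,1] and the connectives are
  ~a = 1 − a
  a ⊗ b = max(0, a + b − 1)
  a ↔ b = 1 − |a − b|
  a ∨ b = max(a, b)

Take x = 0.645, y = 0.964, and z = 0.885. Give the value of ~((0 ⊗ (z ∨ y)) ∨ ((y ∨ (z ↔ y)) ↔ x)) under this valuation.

0.319

z ∨ y = max(0.885, 0.964) = 0.964
0 ⊗ (z ∨ y) = max(0, 0.000 + 0.964 − 1) = max(0, -0.036) = 0.000
z ↔ y = 1 − |0.885 − 0.964| = 1 − 0.079 = 0.921
y ∨ (z ↔ y) = max(0.964, 0.921) = 0.964
(y ∨ (z ↔ y)) ↔ x = 1 − |0.964 − 0.645| = 1 − 0.319 = 0.681
(0 ⊗ (z ∨ y)) ∨ ((y ∨ (z ↔ y)) ↔ x) = max(0.000, 0.681) = 0.681
~((0 ⊗ (z ∨ y)) ∨ ((y ∨ (z ↔ y)) ↔ x)) = 1 − 0.681 = 0.319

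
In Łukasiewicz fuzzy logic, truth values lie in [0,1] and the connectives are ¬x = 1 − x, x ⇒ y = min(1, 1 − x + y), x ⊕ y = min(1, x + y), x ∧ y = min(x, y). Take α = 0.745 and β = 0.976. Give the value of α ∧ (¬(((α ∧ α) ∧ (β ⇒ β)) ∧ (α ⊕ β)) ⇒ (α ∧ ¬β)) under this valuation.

α ∧ α = min(0.745, 0.745) = 0.745
β ⇒ β = min(1, 1 − 0.976 + 0.976) = min(1, 1.000) = 1.000
(α ∧ α) ∧ (β ⇒ β) = min(0.745, 1.000) = 0.745
α ⊕ β = min(1, 0.745 + 0.976) = min(1, 1.721) = 1.000
((α ∧ α) ∧ (β ⇒ β)) ∧ (α ⊕ β) = min(0.745, 1.000) = 0.745
¬(((α ∧ α) ∧ (β ⇒ β)) ∧ (α ⊕ β)) = 1 − 0.745 = 0.255
¬β = 1 − 0.976 = 0.024
α ∧ ¬β = min(0.745, 0.024) = 0.024
¬(((α ∧ α) ∧ (β ⇒ β)) ∧ (α ⊕ β)) ⇒ (α ∧ ¬β) = min(1, 1 − 0.255 + 0.024) = min(1, 0.769) = 0.769
α ∧ (¬(((α ∧ α) ∧ (β ⇒ β)) ∧ (α ⊕ β)) ⇒ (α ∧ ¬β)) = min(0.745, 0.769) = 0.745

0.745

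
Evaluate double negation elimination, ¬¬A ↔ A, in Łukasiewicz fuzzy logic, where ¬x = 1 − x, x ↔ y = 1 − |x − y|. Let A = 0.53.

¬A = 1 − 0.53 = 0.47
¬¬A = 1 − 0.47 = 0.53
¬¬A ↔ A = 1 − |0.53 − 0.53| = 1 − 0.00 = 1.00
(As expected: always 1 in Ł∞ since negation is involutive.)

1.00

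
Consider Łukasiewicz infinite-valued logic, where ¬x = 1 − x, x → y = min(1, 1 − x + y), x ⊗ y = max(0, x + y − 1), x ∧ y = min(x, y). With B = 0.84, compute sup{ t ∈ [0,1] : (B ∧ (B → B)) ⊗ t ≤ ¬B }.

B → B = min(1, 1 − 0.84 + 0.84) = min(1, 1.00) = 1.00
B ∧ (B → B) = min(0.84, 1.00) = 0.84
So the left factor is B ∧ (B → B) = 0.84.
¬B = 1 − 0.84 = 0.16
So the right-hand bound is ¬B = 0.16.
The residuum of the Łukasiewicz t-norm gives the supremum: min(1, 1 − 0.84 + 0.16).
1 − 0.84 + 0.16 = 0.32, so t = min(1, 0.32) = 0.32.
Check: 0.84 ⊗ 0.32 = max(0, 0.16) = 0.16 ≤ 0.16.

0.32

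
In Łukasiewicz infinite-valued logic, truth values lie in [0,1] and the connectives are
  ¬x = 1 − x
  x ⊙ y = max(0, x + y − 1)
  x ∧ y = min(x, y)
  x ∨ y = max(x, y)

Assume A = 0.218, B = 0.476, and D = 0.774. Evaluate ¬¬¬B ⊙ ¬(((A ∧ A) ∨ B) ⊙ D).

¬B = 1 − 0.476 = 0.524
¬¬B = 1 − 0.524 = 0.476
¬¬¬B = 1 − 0.476 = 0.524
A ∧ A = min(0.218, 0.218) = 0.218
(A ∧ A) ∨ B = max(0.218, 0.476) = 0.476
((A ∧ A) ∨ B) ⊙ D = max(0, 0.476 + 0.774 − 1) = max(0, 0.250) = 0.250
¬(((A ∧ A) ∨ B) ⊙ D) = 1 − 0.250 = 0.750
¬¬¬B ⊙ ¬(((A ∧ A) ∨ B) ⊙ D) = max(0, 0.524 + 0.750 − 1) = max(0, 0.274) = 0.274

0.274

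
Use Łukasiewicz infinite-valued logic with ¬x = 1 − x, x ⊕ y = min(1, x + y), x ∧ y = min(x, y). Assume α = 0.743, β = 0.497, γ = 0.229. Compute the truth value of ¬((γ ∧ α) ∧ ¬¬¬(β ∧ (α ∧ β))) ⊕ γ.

γ ∧ α = min(0.229, 0.743) = 0.229
α ∧ β = min(0.743, 0.497) = 0.497
β ∧ (α ∧ β) = min(0.497, 0.497) = 0.497
¬(β ∧ (α ∧ β)) = 1 − 0.497 = 0.503
¬¬(β ∧ (α ∧ β)) = 1 − 0.503 = 0.497
¬¬¬(β ∧ (α ∧ β)) = 1 − 0.497 = 0.503
(γ ∧ α) ∧ ¬¬¬(β ∧ (α ∧ β)) = min(0.229, 0.503) = 0.229
¬((γ ∧ α) ∧ ¬¬¬(β ∧ (α ∧ β))) = 1 − 0.229 = 0.771
¬((γ ∧ α) ∧ ¬¬¬(β ∧ (α ∧ β))) ⊕ γ = min(1, 0.771 + 0.229) = min(1, 1.000) = 1.000

1.000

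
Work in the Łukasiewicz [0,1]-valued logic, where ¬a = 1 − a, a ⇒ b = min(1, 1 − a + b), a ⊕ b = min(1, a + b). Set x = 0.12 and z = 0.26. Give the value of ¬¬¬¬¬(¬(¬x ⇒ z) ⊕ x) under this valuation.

¬x = 1 − 0.12 = 0.88
¬x ⇒ z = min(1, 1 − 0.88 + 0.26) = min(1, 0.38) = 0.38
¬(¬x ⇒ z) = 1 − 0.38 = 0.62
¬(¬x ⇒ z) ⊕ x = min(1, 0.62 + 0.12) = min(1, 0.74) = 0.74
¬(¬(¬x ⇒ z) ⊕ x) = 1 − 0.74 = 0.26
¬¬(¬(¬x ⇒ z) ⊕ x) = 1 − 0.26 = 0.74
¬¬¬(¬(¬x ⇒ z) ⊕ x) = 1 − 0.74 = 0.26
¬¬¬¬(¬(¬x ⇒ z) ⊕ x) = 1 − 0.26 = 0.74
¬¬¬¬¬(¬(¬x ⇒ z) ⊕ x) = 1 − 0.74 = 0.26

0.26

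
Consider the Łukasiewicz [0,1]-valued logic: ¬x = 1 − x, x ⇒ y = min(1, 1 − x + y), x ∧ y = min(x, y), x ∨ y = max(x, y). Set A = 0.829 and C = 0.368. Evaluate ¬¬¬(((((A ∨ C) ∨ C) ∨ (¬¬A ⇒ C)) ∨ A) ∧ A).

A ∨ C = max(0.829, 0.368) = 0.829
(A ∨ C) ∨ C = max(0.829, 0.368) = 0.829
¬A = 1 − 0.829 = 0.171
¬¬A = 1 − 0.171 = 0.829
¬¬A ⇒ C = min(1, 1 − 0.829 + 0.368) = min(1, 0.539) = 0.539
((A ∨ C) ∨ C) ∨ (¬¬A ⇒ C) = max(0.829, 0.539) = 0.829
(((A ∨ C) ∨ C) ∨ (¬¬A ⇒ C)) ∨ A = max(0.829, 0.829) = 0.829
((((A ∨ C) ∨ C) ∨ (¬¬A ⇒ C)) ∨ A) ∧ A = min(0.829, 0.829) = 0.829
¬(((((A ∨ C) ∨ C) ∨ (¬¬A ⇒ C)) ∨ A) ∧ A) = 1 − 0.829 = 0.171
¬¬(((((A ∨ C) ∨ C) ∨ (¬¬A ⇒ C)) ∨ A) ∧ A) = 1 − 0.171 = 0.829
¬¬¬(((((A ∨ C) ∨ C) ∨ (¬¬A ⇒ C)) ∨ A) ∧ A) = 1 − 0.829 = 0.171

0.171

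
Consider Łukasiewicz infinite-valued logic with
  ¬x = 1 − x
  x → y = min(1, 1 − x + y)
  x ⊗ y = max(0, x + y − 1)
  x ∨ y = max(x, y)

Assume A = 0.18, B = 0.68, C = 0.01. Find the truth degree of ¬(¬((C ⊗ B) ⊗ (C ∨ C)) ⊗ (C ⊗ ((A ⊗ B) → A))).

0.99

C ⊗ B = max(0, 0.01 + 0.68 − 1) = max(0, -0.31) = 0.00
C ∨ C = max(0.01, 0.01) = 0.01
(C ⊗ B) ⊗ (C ∨ C) = max(0, 0.00 + 0.01 − 1) = max(0, -0.99) = 0.00
¬((C ⊗ B) ⊗ (C ∨ C)) = 1 − 0.00 = 1.00
A ⊗ B = max(0, 0.18 + 0.68 − 1) = max(0, -0.14) = 0.00
(A ⊗ B) → A = min(1, 1 − 0.00 + 0.18) = min(1, 1.18) = 1.00
C ⊗ ((A ⊗ B) → A) = max(0, 0.01 + 1.00 − 1) = max(0, 0.01) = 0.01
¬((C ⊗ B) ⊗ (C ∨ C)) ⊗ (C ⊗ ((A ⊗ B) → A)) = max(0, 1.00 + 0.01 − 1) = max(0, 0.01) = 0.01
¬(¬((C ⊗ B) ⊗ (C ∨ C)) ⊗ (C ⊗ ((A ⊗ B) → A))) = 1 − 0.01 = 0.99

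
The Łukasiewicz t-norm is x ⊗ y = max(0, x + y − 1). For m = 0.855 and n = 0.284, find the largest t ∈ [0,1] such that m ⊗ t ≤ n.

0.429

The residuum of the Łukasiewicz t-norm gives the supremum: min(1, 1 − 0.855 + 0.284).
1 − 0.855 + 0.284 = 0.429, so t = min(1, 0.429) = 0.429.
Check: 0.855 ⊗ 0.429 = max(0, 0.284) = 0.284 ≤ 0.284.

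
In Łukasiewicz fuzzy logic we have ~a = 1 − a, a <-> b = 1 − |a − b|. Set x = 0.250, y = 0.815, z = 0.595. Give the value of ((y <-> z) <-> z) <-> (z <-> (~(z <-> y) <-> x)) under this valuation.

0.810

y <-> z = 1 − |0.815 − 0.595| = 1 − 0.220 = 0.780
(y <-> z) <-> z = 1 − |0.780 − 0.595| = 1 − 0.185 = 0.815
z <-> y = 1 − |0.595 − 0.815| = 1 − 0.220 = 0.780
~(z <-> y) = 1 − 0.780 = 0.220
~(z <-> y) <-> x = 1 − |0.220 − 0.250| = 1 − 0.030 = 0.970
z <-> (~(z <-> y) <-> x) = 1 − |0.595 − 0.970| = 1 − 0.375 = 0.625
((y <-> z) <-> z) <-> (z <-> (~(z <-> y) <-> x)) = 1 − |0.815 − 0.625| = 1 − 0.190 = 0.810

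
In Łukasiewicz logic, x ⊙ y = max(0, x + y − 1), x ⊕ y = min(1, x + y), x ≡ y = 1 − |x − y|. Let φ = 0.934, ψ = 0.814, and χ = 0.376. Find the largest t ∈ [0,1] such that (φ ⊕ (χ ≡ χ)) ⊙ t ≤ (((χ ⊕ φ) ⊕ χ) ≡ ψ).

χ ≡ χ = 1 − |0.376 − 0.376| = 1 − 0.000 = 1.000
φ ⊕ (χ ≡ χ) = min(1, 0.934 + 1.000) = min(1, 1.934) = 1.000
So the left factor is φ ⊕ (χ ≡ χ) = 1.000.
χ ⊕ φ = min(1, 0.376 + 0.934) = min(1, 1.310) = 1.000
(χ ⊕ φ) ⊕ χ = min(1, 1.000 + 0.376) = min(1, 1.376) = 1.000
((χ ⊕ φ) ⊕ χ) ≡ ψ = 1 − |1.000 − 0.814| = 1 − 0.186 = 0.814
So the right-hand bound is ((χ ⊕ φ) ⊕ χ) ≡ ψ = 0.814.
The residuum of the Łukasiewicz t-norm gives the supremum: min(1, 1 − 1.000 + 0.814).
1 − 1.000 + 0.814 = 0.814, so t = min(1, 0.814) = 0.814.
Check: 1.000 ⊙ 0.814 = max(0, 0.814) = 0.814 ≤ 0.814.

0.814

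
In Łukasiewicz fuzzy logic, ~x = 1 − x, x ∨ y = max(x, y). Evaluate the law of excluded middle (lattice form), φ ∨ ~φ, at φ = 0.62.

~φ = 1 − 0.62 = 0.38
φ ∨ ~φ = max(0.62, 0.38) = 0.62
(The value 0.62 < 1 shows this instance is not satisfied; not a Ł∞-tautology — its value is max(a, 1−a).)

0.62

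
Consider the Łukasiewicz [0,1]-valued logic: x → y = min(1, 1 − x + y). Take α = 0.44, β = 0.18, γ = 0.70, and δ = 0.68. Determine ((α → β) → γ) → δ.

0.72

α → β = min(1, 1 − 0.44 + 0.18) = min(1, 0.74) = 0.74
(α → β) → γ = min(1, 1 − 0.74 + 0.70) = min(1, 0.96) = 0.96
((α → β) → γ) → δ = min(1, 1 − 0.96 + 0.68) = min(1, 0.72) = 0.72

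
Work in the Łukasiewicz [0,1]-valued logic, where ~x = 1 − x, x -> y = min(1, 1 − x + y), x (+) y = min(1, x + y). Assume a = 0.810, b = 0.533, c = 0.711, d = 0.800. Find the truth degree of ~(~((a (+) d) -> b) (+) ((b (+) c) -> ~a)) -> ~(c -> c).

a (+) d = min(1, 0.810 + 0.800) = min(1, 1.610) = 1.000
(a (+) d) -> b = min(1, 1 − 1.000 + 0.533) = min(1, 0.533) = 0.533
~((a (+) d) -> b) = 1 − 0.533 = 0.467
b (+) c = min(1, 0.533 + 0.711) = min(1, 1.244) = 1.000
~a = 1 − 0.810 = 0.190
(b (+) c) -> ~a = min(1, 1 − 1.000 + 0.190) = min(1, 0.190) = 0.190
~((a (+) d) -> b) (+) ((b (+) c) -> ~a) = min(1, 0.467 + 0.190) = min(1, 0.657) = 0.657
~(~((a (+) d) -> b) (+) ((b (+) c) -> ~a)) = 1 − 0.657 = 0.343
c -> c = min(1, 1 − 0.711 + 0.711) = min(1, 1.000) = 1.000
~(c -> c) = 1 − 1.000 = 0.000
~(~((a (+) d) -> b) (+) ((b (+) c) -> ~a)) -> ~(c -> c) = min(1, 1 − 0.343 + 0.000) = min(1, 0.657) = 0.657

0.657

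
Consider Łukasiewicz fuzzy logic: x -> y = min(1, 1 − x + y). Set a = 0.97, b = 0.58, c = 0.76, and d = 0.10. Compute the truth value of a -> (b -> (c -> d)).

0.79

c -> d = min(1, 1 − 0.76 + 0.10) = min(1, 0.34) = 0.34
b -> (c -> d) = min(1, 1 − 0.58 + 0.34) = min(1, 0.76) = 0.76
a -> (b -> (c -> d)) = min(1, 1 − 0.97 + 0.76) = min(1, 0.79) = 0.79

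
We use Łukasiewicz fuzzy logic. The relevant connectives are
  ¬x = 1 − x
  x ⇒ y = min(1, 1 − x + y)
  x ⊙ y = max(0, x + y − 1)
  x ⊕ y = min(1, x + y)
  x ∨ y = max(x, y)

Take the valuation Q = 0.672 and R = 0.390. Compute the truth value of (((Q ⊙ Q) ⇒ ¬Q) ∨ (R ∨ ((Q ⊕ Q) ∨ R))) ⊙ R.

Q ⊙ Q = max(0, 0.672 + 0.672 − 1) = max(0, 0.344) = 0.344
¬Q = 1 − 0.672 = 0.328
(Q ⊙ Q) ⇒ ¬Q = min(1, 1 − 0.344 + 0.328) = min(1, 0.984) = 0.984
Q ⊕ Q = min(1, 0.672 + 0.672) = min(1, 1.344) = 1.000
(Q ⊕ Q) ∨ R = max(1.000, 0.390) = 1.000
R ∨ ((Q ⊕ Q) ∨ R) = max(0.390, 1.000) = 1.000
((Q ⊙ Q) ⇒ ¬Q) ∨ (R ∨ ((Q ⊕ Q) ∨ R)) = max(0.984, 1.000) = 1.000
(((Q ⊙ Q) ⇒ ¬Q) ∨ (R ∨ ((Q ⊕ Q) ∨ R))) ⊙ R = max(0, 1.000 + 0.390 − 1) = max(0, 0.390) = 0.390

0.390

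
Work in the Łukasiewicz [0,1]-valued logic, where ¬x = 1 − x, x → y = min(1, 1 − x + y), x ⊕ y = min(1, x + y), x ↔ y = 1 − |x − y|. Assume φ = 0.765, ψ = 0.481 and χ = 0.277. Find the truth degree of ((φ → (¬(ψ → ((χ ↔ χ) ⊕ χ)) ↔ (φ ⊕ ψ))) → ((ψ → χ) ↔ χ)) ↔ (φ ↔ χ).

χ ↔ χ = 1 − |0.277 − 0.277| = 1 − 0.000 = 1.000
(χ ↔ χ) ⊕ χ = min(1, 1.000 + 0.277) = min(1, 1.277) = 1.000
ψ → ((χ ↔ χ) ⊕ χ) = min(1, 1 − 0.481 + 1.000) = min(1, 1.519) = 1.000
¬(ψ → ((χ ↔ χ) ⊕ χ)) = 1 − 1.000 = 0.000
φ ⊕ ψ = min(1, 0.765 + 0.481) = min(1, 1.246) = 1.000
¬(ψ → ((χ ↔ χ) ⊕ χ)) ↔ (φ ⊕ ψ) = 1 − |0.000 − 1.000| = 1 − 1.000 = 0.000
φ → (¬(ψ → ((χ ↔ χ) ⊕ χ)) ↔ (φ ⊕ ψ)) = min(1, 1 − 0.765 + 0.000) = min(1, 0.235) = 0.235
ψ → χ = min(1, 1 − 0.481 + 0.277) = min(1, 0.796) = 0.796
(ψ → χ) ↔ χ = 1 − |0.796 − 0.277| = 1 − 0.519 = 0.481
(φ → (¬(ψ → ((χ ↔ χ) ⊕ χ)) ↔ (φ ⊕ ψ))) → ((ψ → χ) ↔ χ) = min(1, 1 − 0.235 + 0.481) = min(1, 1.246) = 1.000
φ ↔ χ = 1 − |0.765 − 0.277| = 1 − 0.488 = 0.512
((φ → (¬(ψ → ((χ ↔ χ) ⊕ χ)) ↔ (φ ⊕ ψ))) → ((ψ → χ) ↔ χ)) ↔ (φ ↔ χ) = 1 − |1.000 − 0.512| = 1 − 0.488 = 0.512

0.512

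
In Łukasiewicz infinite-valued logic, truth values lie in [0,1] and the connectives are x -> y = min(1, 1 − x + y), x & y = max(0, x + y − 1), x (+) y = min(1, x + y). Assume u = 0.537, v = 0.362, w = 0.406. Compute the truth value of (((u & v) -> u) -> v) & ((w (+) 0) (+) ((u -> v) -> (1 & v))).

0.305

u & v = max(0, 0.537 + 0.362 − 1) = max(0, -0.101) = 0.000
(u & v) -> u = min(1, 1 − 0.000 + 0.537) = min(1, 1.537) = 1.000
((u & v) -> u) -> v = min(1, 1 − 1.000 + 0.362) = min(1, 0.362) = 0.362
w (+) 0 = min(1, 0.406 + 0.000) = min(1, 0.406) = 0.406
u -> v = min(1, 1 − 0.537 + 0.362) = min(1, 0.825) = 0.825
1 & v = max(0, 1.000 + 0.362 − 1) = max(0, 0.362) = 0.362
(u -> v) -> (1 & v) = min(1, 1 − 0.825 + 0.362) = min(1, 0.537) = 0.537
(w (+) 0) (+) ((u -> v) -> (1 & v)) = min(1, 0.406 + 0.537) = min(1, 0.943) = 0.943
(((u & v) -> u) -> v) & ((w (+) 0) (+) ((u -> v) -> (1 & v))) = max(0, 0.362 + 0.943 − 1) = max(0, 0.305) = 0.305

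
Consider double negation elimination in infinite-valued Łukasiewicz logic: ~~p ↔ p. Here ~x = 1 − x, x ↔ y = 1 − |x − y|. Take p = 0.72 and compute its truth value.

~p = 1 − 0.72 = 0.28
~~p = 1 − 0.28 = 0.72
~~p ↔ p = 1 − |0.72 − 0.72| = 1 − 0.00 = 1.00
(As expected: always 1 in Ł∞ since negation is involutive.)

1.00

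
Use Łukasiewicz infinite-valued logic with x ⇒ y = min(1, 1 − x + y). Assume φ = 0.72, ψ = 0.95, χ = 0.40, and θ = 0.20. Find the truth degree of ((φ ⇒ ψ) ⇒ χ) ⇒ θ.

0.80

φ ⇒ ψ = min(1, 1 − 0.72 + 0.95) = min(1, 1.23) = 1.00
(φ ⇒ ψ) ⇒ χ = min(1, 1 − 1.00 + 0.40) = min(1, 0.40) = 0.40
((φ ⇒ ψ) ⇒ χ) ⇒ θ = min(1, 1 − 0.40 + 0.20) = min(1, 0.80) = 0.80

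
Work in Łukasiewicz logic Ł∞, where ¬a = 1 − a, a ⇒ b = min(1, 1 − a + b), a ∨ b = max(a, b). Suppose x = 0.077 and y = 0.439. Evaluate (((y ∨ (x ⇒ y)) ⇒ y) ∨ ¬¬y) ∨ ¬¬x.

0.439

x ⇒ y = min(1, 1 − 0.077 + 0.439) = min(1, 1.362) = 1.000
y ∨ (x ⇒ y) = max(0.439, 1.000) = 1.000
(y ∨ (x ⇒ y)) ⇒ y = min(1, 1 − 1.000 + 0.439) = min(1, 0.439) = 0.439
¬y = 1 − 0.439 = 0.561
¬¬y = 1 − 0.561 = 0.439
((y ∨ (x ⇒ y)) ⇒ y) ∨ ¬¬y = max(0.439, 0.439) = 0.439
¬x = 1 − 0.077 = 0.923
¬¬x = 1 − 0.923 = 0.077
(((y ∨ (x ⇒ y)) ⇒ y) ∨ ¬¬y) ∨ ¬¬x = max(0.439, 0.077) = 0.439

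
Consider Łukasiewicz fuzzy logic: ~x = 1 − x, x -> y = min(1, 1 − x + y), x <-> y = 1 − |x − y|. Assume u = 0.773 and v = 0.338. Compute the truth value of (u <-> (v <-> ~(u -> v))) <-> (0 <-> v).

0.792

u -> v = min(1, 1 − 0.773 + 0.338) = min(1, 0.565) = 0.565
~(u -> v) = 1 − 0.565 = 0.435
v <-> ~(u -> v) = 1 − |0.338 − 0.435| = 1 − 0.097 = 0.903
u <-> (v <-> ~(u -> v)) = 1 − |0.773 − 0.903| = 1 − 0.130 = 0.870
0 <-> v = 1 − |0.000 − 0.338| = 1 − 0.338 = 0.662
(u <-> (v <-> ~(u -> v))) <-> (0 <-> v) = 1 − |0.870 − 0.662| = 1 − 0.208 = 0.792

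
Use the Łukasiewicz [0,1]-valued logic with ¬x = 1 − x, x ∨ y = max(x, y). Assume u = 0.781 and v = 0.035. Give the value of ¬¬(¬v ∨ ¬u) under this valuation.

0.965

¬v = 1 − 0.035 = 0.965
¬u = 1 − 0.781 = 0.219
¬v ∨ ¬u = max(0.965, 0.219) = 0.965
¬(¬v ∨ ¬u) = 1 − 0.965 = 0.035
¬¬(¬v ∨ ¬u) = 1 − 0.035 = 0.965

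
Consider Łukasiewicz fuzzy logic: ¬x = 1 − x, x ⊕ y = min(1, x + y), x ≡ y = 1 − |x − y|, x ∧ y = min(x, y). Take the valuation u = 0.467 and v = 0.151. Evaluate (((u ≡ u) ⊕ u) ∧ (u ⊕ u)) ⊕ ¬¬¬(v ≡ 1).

1.000

u ≡ u = 1 − |0.467 − 0.467| = 1 − 0.000 = 1.000
(u ≡ u) ⊕ u = min(1, 1.000 + 0.467) = min(1, 1.467) = 1.000
u ⊕ u = min(1, 0.467 + 0.467) = min(1, 0.934) = 0.934
((u ≡ u) ⊕ u) ∧ (u ⊕ u) = min(1.000, 0.934) = 0.934
v ≡ 1 = 1 − |0.151 − 1.000| = 1 − 0.849 = 0.151
¬(v ≡ 1) = 1 − 0.151 = 0.849
¬¬(v ≡ 1) = 1 − 0.849 = 0.151
¬¬¬(v ≡ 1) = 1 − 0.151 = 0.849
(((u ≡ u) ⊕ u) ∧ (u ⊕ u)) ⊕ ¬¬¬(v ≡ 1) = min(1, 0.934 + 0.849) = min(1, 1.783) = 1.000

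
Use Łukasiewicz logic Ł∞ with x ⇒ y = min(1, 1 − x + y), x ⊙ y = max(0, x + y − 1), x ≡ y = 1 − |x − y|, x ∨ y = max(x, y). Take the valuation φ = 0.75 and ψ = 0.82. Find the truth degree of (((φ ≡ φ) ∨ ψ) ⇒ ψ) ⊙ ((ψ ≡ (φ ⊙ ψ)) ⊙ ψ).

0.39

φ ≡ φ = 1 − |0.75 − 0.75| = 1 − 0.00 = 1.00
(φ ≡ φ) ∨ ψ = max(1.00, 0.82) = 1.00
((φ ≡ φ) ∨ ψ) ⇒ ψ = min(1, 1 − 1.00 + 0.82) = min(1, 0.82) = 0.82
φ ⊙ ψ = max(0, 0.75 + 0.82 − 1) = max(0, 0.57) = 0.57
ψ ≡ (φ ⊙ ψ) = 1 − |0.82 − 0.57| = 1 − 0.25 = 0.75
(ψ ≡ (φ ⊙ ψ)) ⊙ ψ = max(0, 0.75 + 0.82 − 1) = max(0, 0.57) = 0.57
(((φ ≡ φ) ∨ ψ) ⇒ ψ) ⊙ ((ψ ≡ (φ ⊙ ψ)) ⊙ ψ) = max(0, 0.82 + 0.57 − 1) = max(0, 0.39) = 0.39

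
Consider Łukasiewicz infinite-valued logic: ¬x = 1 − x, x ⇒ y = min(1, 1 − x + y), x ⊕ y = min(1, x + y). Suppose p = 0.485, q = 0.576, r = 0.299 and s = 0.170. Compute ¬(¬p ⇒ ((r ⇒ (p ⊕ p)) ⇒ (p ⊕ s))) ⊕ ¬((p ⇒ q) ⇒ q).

¬p = 1 − 0.485 = 0.515
p ⊕ p = min(1, 0.485 + 0.485) = min(1, 0.970) = 0.970
r ⇒ (p ⊕ p) = min(1, 1 − 0.299 + 0.970) = min(1, 1.671) = 1.000
p ⊕ s = min(1, 0.485 + 0.170) = min(1, 0.655) = 0.655
(r ⇒ (p ⊕ p)) ⇒ (p ⊕ s) = min(1, 1 − 1.000 + 0.655) = min(1, 0.655) = 0.655
¬p ⇒ ((r ⇒ (p ⊕ p)) ⇒ (p ⊕ s)) = min(1, 1 − 0.515 + 0.655) = min(1, 1.140) = 1.000
¬(¬p ⇒ ((r ⇒ (p ⊕ p)) ⇒ (p ⊕ s))) = 1 − 1.000 = 0.000
p ⇒ q = min(1, 1 − 0.485 + 0.576) = min(1, 1.091) = 1.000
(p ⇒ q) ⇒ q = min(1, 1 − 1.000 + 0.576) = min(1, 0.576) = 0.576
¬((p ⇒ q) ⇒ q) = 1 − 0.576 = 0.424
¬(¬p ⇒ ((r ⇒ (p ⊕ p)) ⇒ (p ⊕ s))) ⊕ ¬((p ⇒ q) ⇒ q) = min(1, 0.000 + 0.424) = min(1, 0.424) = 0.424

0.424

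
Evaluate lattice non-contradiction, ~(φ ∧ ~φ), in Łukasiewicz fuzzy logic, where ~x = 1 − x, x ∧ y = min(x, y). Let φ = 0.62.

0.62

~φ = 1 − 0.62 = 0.38
φ ∧ ~φ = min(0.62, 0.38) = 0.38
~(φ ∧ ~φ) = 1 − 0.38 = 0.62
(The value 0.62 < 1 shows this instance is not satisfied; not a Ł∞-tautology — its value is 1 − min(a, 1−a).)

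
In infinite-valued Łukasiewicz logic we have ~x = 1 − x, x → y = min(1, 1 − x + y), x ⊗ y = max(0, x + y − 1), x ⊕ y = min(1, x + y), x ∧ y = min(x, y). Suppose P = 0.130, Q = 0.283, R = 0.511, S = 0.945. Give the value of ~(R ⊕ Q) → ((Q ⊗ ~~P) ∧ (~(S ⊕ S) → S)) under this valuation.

R ⊕ Q = min(1, 0.511 + 0.283) = min(1, 0.794) = 0.794
~(R ⊕ Q) = 1 − 0.794 = 0.206
~P = 1 − 0.130 = 0.870
~~P = 1 − 0.870 = 0.130
Q ⊗ ~~P = max(0, 0.283 + 0.130 − 1) = max(0, -0.587) = 0.000
S ⊕ S = min(1, 0.945 + 0.945) = min(1, 1.890) = 1.000
~(S ⊕ S) = 1 − 1.000 = 0.000
~(S ⊕ S) → S = min(1, 1 − 0.000 + 0.945) = min(1, 1.945) = 1.000
(Q ⊗ ~~P) ∧ (~(S ⊕ S) → S) = min(0.000, 1.000) = 0.000
~(R ⊕ Q) → ((Q ⊗ ~~P) ∧ (~(S ⊕ S) → S)) = min(1, 1 − 0.206 + 0.000) = min(1, 0.794) = 0.794

0.794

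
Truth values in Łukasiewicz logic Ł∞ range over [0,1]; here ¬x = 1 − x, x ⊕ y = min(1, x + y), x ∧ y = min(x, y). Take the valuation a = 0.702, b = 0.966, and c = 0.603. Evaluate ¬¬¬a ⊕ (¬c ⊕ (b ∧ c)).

1.000

¬a = 1 − 0.702 = 0.298
¬¬a = 1 − 0.298 = 0.702
¬¬¬a = 1 − 0.702 = 0.298
¬c = 1 − 0.603 = 0.397
b ∧ c = min(0.966, 0.603) = 0.603
¬c ⊕ (b ∧ c) = min(1, 0.397 + 0.603) = min(1, 1.000) = 1.000
¬¬¬a ⊕ (¬c ⊕ (b ∧ c)) = min(1, 0.298 + 1.000) = min(1, 1.298) = 1.000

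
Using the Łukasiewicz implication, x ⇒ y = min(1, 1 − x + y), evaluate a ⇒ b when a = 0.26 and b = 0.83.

1.00

a ⇒ b = min(1, 1 − 0.26 + 0.83) = min(1, 1.57) = 1.00
For comparison, the Gödel implication (1 if x ≤ y else y) would give 1.00.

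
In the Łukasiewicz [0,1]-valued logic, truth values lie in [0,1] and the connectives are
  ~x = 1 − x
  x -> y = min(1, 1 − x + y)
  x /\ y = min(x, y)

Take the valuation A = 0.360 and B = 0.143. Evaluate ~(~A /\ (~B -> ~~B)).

~A = 1 − 0.360 = 0.640
~B = 1 − 0.143 = 0.857
~~B = 1 − 0.857 = 0.143
~B -> ~~B = min(1, 1 − 0.857 + 0.143) = min(1, 0.286) = 0.286
~A /\ (~B -> ~~B) = min(0.640, 0.286) = 0.286
~(~A /\ (~B -> ~~B)) = 1 − 0.286 = 0.714

0.714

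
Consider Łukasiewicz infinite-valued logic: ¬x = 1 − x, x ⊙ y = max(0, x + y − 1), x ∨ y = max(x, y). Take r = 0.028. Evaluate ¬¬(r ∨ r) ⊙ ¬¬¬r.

r ∨ r = max(0.028, 0.028) = 0.028
¬(r ∨ r) = 1 − 0.028 = 0.972
¬¬(r ∨ r) = 1 − 0.972 = 0.028
¬r = 1 − 0.028 = 0.972
¬¬r = 1 − 0.972 = 0.028
¬¬¬r = 1 − 0.028 = 0.972
¬¬(r ∨ r) ⊙ ¬¬¬r = max(0, 0.028 + 0.972 − 1) = max(0, 0.000) = 0.000

0.000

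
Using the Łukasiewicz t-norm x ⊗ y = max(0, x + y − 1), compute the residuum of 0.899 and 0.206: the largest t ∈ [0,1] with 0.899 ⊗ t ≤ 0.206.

The residuum of the Łukasiewicz t-norm gives the supremum: min(1, 1 − 0.899 + 0.206).
1 − 0.899 + 0.206 = 0.307, so t = min(1, 0.307) = 0.307.
Check: 0.899 ⊗ 0.307 = max(0, 0.206) = 0.206 ≤ 0.206.

0.307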